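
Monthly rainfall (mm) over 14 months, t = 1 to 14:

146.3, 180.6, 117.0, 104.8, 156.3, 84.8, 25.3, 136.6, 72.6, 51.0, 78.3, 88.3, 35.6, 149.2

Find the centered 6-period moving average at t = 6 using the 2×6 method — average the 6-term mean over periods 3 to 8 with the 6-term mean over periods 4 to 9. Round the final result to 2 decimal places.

Sum over 3–8: 117.0 + 104.8 + 156.3 + 84.8 + 25.3 + 136.6 = 624.8
Sum over 4–9: 104.8 + 156.3 + 84.8 + 25.3 + 136.6 + 72.6 = 580.4
CMA at t=6 = (624.8 + 580.4) / (2·6) = 1205.2 / 12 = 100.43

100.43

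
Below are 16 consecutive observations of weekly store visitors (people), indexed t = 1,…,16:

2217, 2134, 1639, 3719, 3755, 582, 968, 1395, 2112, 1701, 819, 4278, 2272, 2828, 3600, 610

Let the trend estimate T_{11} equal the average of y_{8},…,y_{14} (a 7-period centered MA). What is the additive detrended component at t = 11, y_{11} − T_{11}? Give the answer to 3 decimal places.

Trend T_11 = (1395 + 2112 + 1701 + 819 + 4278 + 2272 + 2828) / 7 = 15405/7 = 2200.71429
Detrended value: 819 − 2200.71429 = -1381.714

-1381.714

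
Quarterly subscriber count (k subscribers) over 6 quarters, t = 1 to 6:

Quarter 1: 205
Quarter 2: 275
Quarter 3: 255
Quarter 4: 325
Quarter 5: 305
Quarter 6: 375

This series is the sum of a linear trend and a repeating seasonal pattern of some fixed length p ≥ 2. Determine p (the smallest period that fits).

First differences y_{t+1} − y_t: 70, -20, 70, -20, 70, …
The difference pattern repeats every 2 terms and not for any smaller step, so p = 2.

2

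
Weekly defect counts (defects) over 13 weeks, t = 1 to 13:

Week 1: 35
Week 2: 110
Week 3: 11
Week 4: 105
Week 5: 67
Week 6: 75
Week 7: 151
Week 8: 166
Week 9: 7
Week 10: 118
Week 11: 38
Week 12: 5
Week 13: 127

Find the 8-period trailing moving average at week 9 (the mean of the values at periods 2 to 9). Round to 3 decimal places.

Sum of periods 2–9: 110 + 11 + 105 + 67 + 75 + 151 + 166 + 7 = 692
Divide by 8: 692 / 8 = 86.500

86.500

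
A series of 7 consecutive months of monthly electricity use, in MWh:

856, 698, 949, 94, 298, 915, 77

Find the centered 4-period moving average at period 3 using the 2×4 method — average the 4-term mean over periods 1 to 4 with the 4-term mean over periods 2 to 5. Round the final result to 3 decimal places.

Sum over 1–4: 856 + 698 + 949 + 94 = 2597
Sum over 2–5: 698 + 949 + 94 + 298 = 2039
CMA at t=3 = (2597 + 2039) / (2·4) = 4636 / 8 = 579.500

579.500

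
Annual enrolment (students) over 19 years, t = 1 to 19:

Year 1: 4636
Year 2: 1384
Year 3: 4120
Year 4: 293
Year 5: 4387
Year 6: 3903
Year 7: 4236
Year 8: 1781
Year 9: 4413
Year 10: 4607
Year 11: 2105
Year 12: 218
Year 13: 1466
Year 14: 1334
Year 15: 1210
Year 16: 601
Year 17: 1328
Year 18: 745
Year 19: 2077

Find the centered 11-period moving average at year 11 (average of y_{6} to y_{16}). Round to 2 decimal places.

2352.18

Sum of periods 6–16: 3903 + 4236 + 1781 + 4413 + 4607 + 2105 + 218 + 1466 + 1334 + 1210 + 601 = 25874
Divide by 11: 25874 / 11 = 2352.18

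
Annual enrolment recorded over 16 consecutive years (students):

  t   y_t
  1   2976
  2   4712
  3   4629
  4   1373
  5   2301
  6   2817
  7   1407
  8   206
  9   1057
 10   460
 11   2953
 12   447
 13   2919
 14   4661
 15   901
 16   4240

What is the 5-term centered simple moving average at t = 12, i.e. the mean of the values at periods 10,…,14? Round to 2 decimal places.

2288.00

Sum of periods 10–14: 460 + 2953 + 447 + 2919 + 4661 = 11440
Divide by 5: 11440 / 5 = 2288.00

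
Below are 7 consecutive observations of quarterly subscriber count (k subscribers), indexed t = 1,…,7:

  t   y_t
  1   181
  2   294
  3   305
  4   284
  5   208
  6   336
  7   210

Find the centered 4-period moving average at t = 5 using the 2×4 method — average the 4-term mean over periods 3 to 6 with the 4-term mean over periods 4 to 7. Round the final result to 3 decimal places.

271.375

Sum over 3–6: 305 + 284 + 208 + 336 = 1133
Sum over 4–7: 284 + 208 + 336 + 210 = 1038
CMA at t=5 = (1133 + 1038) / (2·4) = 2171 / 8 = 271.375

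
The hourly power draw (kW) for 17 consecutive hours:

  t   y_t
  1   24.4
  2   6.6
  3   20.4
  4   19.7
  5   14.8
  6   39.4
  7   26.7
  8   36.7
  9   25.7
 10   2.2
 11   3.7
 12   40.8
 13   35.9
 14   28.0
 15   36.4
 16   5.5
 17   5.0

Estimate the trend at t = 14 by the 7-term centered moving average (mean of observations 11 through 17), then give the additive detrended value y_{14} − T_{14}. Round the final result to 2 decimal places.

5.81

Trend T_14 = (3.7 + 40.8 + 35.9 + 28.0 + 36.4 + 5.5 + 5.0) / 7 = 155.3/7 = 22.1857
Detrended value: 28.0 − 22.1857 = 5.81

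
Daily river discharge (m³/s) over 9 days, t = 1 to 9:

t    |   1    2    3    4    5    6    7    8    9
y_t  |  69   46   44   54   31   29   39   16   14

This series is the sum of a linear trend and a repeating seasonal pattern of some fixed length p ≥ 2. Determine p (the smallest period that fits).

3

First differences y_{t+1} − y_t: -23, -2, 10, -23, -2, 10, -23, -2, …
The difference pattern repeats every 3 terms and not for any smaller step, so p = 3.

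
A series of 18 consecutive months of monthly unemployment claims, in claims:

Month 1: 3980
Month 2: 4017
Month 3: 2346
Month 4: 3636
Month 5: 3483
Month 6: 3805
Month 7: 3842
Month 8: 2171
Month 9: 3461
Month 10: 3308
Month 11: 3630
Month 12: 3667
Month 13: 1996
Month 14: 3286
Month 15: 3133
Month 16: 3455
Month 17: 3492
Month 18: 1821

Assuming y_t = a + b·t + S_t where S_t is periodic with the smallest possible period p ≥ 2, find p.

First differences y_{t+1} − y_t: 37, -1671, 1290, -153, 322, 37, -1671, 1290, -153, 322, 37, -1671, …
The difference pattern repeats every 5 terms and not for any smaller step, so p = 5.

5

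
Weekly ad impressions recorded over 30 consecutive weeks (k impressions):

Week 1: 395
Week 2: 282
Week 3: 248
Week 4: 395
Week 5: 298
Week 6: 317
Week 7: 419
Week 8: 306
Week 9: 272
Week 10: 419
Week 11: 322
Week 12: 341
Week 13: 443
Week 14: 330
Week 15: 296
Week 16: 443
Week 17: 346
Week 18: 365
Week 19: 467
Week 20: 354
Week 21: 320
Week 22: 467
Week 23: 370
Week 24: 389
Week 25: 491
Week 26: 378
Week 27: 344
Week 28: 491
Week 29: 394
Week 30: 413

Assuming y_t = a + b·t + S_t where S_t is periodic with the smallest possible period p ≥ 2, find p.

6

First differences y_{t+1} − y_t: -113, -34, 147, -97, 19, 102, -113, -34, 147, -97, 19, 102, -113, -34, …
The difference pattern repeats every 6 terms and not for any smaller step, so p = 6.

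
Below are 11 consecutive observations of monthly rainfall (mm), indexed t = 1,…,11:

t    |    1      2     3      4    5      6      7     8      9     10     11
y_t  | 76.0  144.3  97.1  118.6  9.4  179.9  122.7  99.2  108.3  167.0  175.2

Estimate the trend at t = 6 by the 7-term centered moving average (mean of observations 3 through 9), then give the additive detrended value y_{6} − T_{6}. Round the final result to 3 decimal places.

74.871

Trend T_6 = (97.1 + 118.6 + 9.4 + 179.9 + 122.7 + 99.2 + 108.3) / 7 = 735.2/7 = 105.02857
Detrended value: 179.9 − 105.02857 = 74.871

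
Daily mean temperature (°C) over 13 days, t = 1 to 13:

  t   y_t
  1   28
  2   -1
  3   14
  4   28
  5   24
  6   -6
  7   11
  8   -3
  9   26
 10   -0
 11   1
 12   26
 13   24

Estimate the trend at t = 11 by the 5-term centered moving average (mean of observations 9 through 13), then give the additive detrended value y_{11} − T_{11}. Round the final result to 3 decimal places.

-14.400

Trend T_11 = (26 + (-0) + 1 + 26 + 24) / 5 = 77/5 = 15.40000
Detrended value: 1 − 15.40000 = -14.400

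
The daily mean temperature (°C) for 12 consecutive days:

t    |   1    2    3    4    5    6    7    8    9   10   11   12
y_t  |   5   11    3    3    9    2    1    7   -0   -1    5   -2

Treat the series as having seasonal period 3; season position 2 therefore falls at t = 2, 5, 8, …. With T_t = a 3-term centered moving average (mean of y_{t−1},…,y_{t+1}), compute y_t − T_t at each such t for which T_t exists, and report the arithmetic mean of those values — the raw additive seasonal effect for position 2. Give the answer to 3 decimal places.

Season position 2 occurs at t = 2, 5, 8, 11 (where T_t is defined).
t=2: T_2 = 6.33333; y_2 − T_2 = 11 − 6.33333 = 4.66667
t=5: T_5 = 4.66667; y_5 − T_5 = 9 − 4.66667 = 4.33333
t=8: T_8 = 2.66667; y_8 − T_8 = 7 − 2.66667 = 4.33333
t=11: T_11 = 0.66667; y_11 − T_11 = 5 − 0.66667 = 4.33333
Mean deviation: (4.66667 + 4.33333 + 4.33333 + 4.33333) / 4 = 4.417

4.417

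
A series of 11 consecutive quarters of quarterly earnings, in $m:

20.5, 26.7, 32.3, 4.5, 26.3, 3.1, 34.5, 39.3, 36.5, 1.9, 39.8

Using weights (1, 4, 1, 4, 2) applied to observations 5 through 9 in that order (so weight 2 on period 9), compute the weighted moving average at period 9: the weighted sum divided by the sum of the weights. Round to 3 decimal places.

25.283

Weighted sum: 1·26.3 + 4·3.1 + 1·34.5 + 4·39.3 + 2·36.5 = 26.3 + 12.4 + 34.5 + 157.2 + 73.0 = 303.4
Weight total: 1 + 4 + 1 + 4 + 2 = 12
WMA = 303.4 / 12 = 25.283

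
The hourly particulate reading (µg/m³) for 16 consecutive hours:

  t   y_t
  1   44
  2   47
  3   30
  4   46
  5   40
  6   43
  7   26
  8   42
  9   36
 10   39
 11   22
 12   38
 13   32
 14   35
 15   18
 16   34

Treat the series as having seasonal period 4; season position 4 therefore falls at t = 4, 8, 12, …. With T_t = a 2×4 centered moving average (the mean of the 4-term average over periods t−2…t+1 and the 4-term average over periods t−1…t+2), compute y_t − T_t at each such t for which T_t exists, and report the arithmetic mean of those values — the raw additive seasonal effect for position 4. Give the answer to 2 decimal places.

Season position 4 occurs at t = 4, 8, 12 (where T_t is defined).
t=4: T_4 = 40.2500; y_4 − T_4 = 46 − 40.2500 = 5.7500
t=8: T_8 = 36.2500; y_8 − T_8 = 42 − 36.2500 = 5.7500
t=12: T_12 = 32.2500; y_12 − T_12 = 38 − 32.2500 = 5.7500
Mean deviation: (5.7500 + 5.7500 + 5.7500) / 3 = 5.75

5.75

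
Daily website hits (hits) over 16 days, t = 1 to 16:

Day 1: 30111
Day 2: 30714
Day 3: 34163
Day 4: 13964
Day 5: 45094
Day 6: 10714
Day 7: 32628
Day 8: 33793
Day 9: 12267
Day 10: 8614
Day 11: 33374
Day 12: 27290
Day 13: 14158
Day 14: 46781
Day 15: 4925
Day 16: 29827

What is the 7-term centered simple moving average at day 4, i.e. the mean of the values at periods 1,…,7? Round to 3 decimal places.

28198.286

Sum of periods 1–7: 30111 + 30714 + 34163 + 13964 + 45094 + 10714 + 32628 = 197388
Divide by 7: 197388 / 7 = 28198.286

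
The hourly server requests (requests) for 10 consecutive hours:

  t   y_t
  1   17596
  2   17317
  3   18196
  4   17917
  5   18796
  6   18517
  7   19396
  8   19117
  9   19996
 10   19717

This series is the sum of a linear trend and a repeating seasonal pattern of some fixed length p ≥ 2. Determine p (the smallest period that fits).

2

First differences y_{t+1} − y_t: -279, 879, -279, 879, -279, 879, …
The difference pattern repeats every 2 terms and not for any smaller step, so p = 2.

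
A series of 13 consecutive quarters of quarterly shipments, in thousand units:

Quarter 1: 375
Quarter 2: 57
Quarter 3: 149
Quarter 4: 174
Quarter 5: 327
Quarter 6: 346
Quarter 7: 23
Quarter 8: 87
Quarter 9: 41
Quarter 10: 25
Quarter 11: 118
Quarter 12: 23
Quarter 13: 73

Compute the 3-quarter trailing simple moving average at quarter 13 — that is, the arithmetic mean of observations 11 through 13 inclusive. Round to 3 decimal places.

71.333

Sum of periods 11–13: 118 + 23 + 73 = 214
Divide by 3: 214 / 3 = 71.333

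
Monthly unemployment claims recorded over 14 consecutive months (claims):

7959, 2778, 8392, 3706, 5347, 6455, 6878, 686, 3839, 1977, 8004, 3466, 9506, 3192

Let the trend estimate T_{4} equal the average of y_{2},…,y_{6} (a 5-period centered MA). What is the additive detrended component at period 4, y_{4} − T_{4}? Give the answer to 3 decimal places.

-1629.600

Trend T_4 = (2778 + 8392 + 3706 + 5347 + 6455) / 5 = 26678/5 = 5335.60000
Detrended value: 3706 − 5335.60000 = -1629.600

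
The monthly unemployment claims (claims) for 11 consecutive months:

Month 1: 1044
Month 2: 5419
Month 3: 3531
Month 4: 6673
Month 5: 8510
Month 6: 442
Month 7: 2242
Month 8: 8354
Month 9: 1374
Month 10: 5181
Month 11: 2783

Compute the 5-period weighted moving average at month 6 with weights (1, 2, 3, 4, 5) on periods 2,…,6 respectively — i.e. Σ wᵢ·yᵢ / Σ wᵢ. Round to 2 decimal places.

4583.33

Weighted sum: 1·5419 + 2·3531 + 3·6673 + 4·8510 + 5·442 = 5419 + 7062 + 20019 + 34040 + 2210 = 68750
Weight total: 1 + 2 + 3 + 4 + 5 = 15
WMA = 68750 / 15 = 4583.33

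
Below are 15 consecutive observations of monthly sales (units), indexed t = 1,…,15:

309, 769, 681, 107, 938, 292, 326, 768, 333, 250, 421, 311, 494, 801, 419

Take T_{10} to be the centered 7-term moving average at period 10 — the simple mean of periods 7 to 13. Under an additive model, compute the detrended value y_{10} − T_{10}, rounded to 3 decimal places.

-164.714

Trend T_10 = (326 + 768 + 333 + 250 + 421 + 311 + 494) / 7 = 2903/7 = 414.71429
Detrended value: 250 − 414.71429 = -164.714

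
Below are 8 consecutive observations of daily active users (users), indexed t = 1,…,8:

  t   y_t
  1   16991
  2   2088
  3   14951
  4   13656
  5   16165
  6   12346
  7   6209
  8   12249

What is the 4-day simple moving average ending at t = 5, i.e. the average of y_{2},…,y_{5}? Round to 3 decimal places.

Sum of periods 2–5: 2088 + 14951 + 13656 + 16165 = 46860
Divide by 4: 46860 / 4 = 11715.000

11715.000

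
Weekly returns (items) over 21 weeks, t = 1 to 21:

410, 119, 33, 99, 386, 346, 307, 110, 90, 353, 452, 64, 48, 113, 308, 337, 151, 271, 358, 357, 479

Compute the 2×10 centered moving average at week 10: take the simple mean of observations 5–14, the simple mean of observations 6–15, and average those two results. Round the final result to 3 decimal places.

Sum over 5–14: 386 + 346 + 307 + 110 + 90 + 353 + 452 + 64 + 48 + 113 = 2269
Sum over 6–15: 346 + 307 + 110 + 90 + 353 + 452 + 64 + 48 + 113 + 308 = 2191
CMA at t=10 = (2269 + 2191) / (2·10) = 4460 / 20 = 223.000

223.000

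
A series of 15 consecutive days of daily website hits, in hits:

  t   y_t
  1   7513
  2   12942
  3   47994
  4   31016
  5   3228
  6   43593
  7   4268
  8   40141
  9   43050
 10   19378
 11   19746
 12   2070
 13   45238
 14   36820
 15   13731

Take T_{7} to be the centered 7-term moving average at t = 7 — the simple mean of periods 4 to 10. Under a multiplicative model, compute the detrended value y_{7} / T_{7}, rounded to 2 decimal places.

Trend T_7 = (31016 + 3228 + 43593 + 4268 + 40141 + 43050 + 19378) / 7 = 184674/7 = 26382.0000
Ratio to trend: 4268 / 26382.0000 = 0.16

0.16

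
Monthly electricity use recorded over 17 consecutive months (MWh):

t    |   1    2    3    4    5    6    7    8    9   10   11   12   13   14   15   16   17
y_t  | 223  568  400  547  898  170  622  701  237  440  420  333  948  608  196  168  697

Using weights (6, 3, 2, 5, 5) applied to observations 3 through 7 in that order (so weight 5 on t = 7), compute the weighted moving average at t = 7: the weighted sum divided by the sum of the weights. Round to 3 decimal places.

Weighted sum: 6·400 + 3·547 + 2·898 + 5·170 + 5·622 = 2400 + 1641 + 1796 + 850 + 3110 = 9797
Weight total: 6 + 3 + 2 + 5 + 5 = 21
WMA = 9797 / 21 = 466.524

466.524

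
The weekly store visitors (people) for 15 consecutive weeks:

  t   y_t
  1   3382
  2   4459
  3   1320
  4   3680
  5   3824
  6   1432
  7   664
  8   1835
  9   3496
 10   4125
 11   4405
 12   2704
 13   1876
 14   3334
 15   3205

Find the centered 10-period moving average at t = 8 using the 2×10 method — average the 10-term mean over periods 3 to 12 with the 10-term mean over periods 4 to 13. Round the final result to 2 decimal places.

2776.30

Sum over 3–12: 1320 + 3680 + 3824 + 1432 + 664 + 1835 + 3496 + 4125 + 4405 + 2704 = 27485
Sum over 4–13: 3680 + 3824 + 1432 + 664 + 1835 + 3496 + 4125 + 4405 + 2704 + 1876 = 28041
CMA at t=8 = (27485 + 28041) / (2·10) = 55526 / 20 = 2776.30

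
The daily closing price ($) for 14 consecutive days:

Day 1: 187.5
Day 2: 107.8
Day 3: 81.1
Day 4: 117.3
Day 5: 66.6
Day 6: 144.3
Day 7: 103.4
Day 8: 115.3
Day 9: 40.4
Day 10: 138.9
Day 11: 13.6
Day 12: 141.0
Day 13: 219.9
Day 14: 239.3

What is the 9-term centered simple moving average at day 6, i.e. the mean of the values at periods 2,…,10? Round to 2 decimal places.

101.68

Sum of periods 2–10: 107.8 + 81.1 + 117.3 + 66.6 + 144.3 + 103.4 + 115.3 + 40.4 + 138.9 = 915.1
Divide by 9: 915.1 / 9 = 101.68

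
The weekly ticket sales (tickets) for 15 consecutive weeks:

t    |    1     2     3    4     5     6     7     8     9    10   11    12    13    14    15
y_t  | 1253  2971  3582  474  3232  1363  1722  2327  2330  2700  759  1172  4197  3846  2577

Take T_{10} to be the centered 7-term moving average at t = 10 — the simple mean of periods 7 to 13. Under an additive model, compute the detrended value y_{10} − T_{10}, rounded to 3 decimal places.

Trend T_10 = (1722 + 2327 + 2330 + 2700 + 759 + 1172 + 4197) / 7 = 15207/7 = 2172.42857
Detrended value: 2700 − 2172.42857 = 527.571

527.571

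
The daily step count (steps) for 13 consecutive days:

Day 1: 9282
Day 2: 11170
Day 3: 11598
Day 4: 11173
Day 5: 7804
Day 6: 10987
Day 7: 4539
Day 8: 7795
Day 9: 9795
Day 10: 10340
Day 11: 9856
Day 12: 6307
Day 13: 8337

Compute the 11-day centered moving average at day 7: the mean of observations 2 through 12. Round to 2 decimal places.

9214.91

Sum of periods 2–12: 11170 + 11598 + 11173 + 7804 + 10987 + 4539 + 7795 + 9795 + 10340 + 9856 + 6307 = 101364
Divide by 11: 101364 / 11 = 9214.91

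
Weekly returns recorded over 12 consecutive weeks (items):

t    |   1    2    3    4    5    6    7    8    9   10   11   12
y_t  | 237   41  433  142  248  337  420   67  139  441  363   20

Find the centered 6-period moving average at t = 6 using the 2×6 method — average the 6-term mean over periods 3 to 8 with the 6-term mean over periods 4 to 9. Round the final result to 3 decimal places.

Sum over 3–8: 433 + 142 + 248 + 337 + 420 + 67 = 1647
Sum over 4–9: 142 + 248 + 337 + 420 + 67 + 139 = 1353
CMA at t=6 = (1647 + 1353) / (2·6) = 3000 / 12 = 250.000

250.000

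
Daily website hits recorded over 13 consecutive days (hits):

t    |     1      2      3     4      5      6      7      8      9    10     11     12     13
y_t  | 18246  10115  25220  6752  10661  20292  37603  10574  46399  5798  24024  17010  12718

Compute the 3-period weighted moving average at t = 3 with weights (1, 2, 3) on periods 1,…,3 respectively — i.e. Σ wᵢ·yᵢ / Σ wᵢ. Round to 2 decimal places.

Weighted sum: 1·18246 + 2·10115 + 3·25220 = 18246 + 20230 + 75660 = 114136
Weight total: 1 + 2 + 3 = 6
WMA = 114136 / 6 = 19022.67

19022.67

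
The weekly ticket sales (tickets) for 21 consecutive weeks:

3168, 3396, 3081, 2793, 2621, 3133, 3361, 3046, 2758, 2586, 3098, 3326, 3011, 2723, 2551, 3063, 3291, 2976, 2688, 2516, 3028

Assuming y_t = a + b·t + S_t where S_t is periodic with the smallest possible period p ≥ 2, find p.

First differences y_{t+1} − y_t: 228, -315, -288, -172, 512, 228, -315, -288, -172, 512, 228, -315, …
The difference pattern repeats every 5 terms and not for any smaller step, so p = 5.

5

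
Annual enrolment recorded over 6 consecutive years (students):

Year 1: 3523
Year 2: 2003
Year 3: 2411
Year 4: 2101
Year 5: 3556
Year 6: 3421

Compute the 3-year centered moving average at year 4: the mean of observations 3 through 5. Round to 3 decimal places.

2689.333

Sum of periods 3–5: 2411 + 2101 + 3556 = 8068
Divide by 3: 8068 / 3 = 2689.333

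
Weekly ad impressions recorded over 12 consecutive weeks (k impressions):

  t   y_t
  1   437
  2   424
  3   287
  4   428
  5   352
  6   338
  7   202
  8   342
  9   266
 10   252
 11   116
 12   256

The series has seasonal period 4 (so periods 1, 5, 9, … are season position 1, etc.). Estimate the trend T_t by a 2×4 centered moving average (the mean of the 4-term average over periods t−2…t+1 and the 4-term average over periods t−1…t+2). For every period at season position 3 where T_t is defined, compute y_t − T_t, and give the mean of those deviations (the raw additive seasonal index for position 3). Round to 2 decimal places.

-96.06

Season position 3 occurs at t = 3, 7 (where T_t is defined).
t=3: T_3 = 383.3750; y_3 − T_3 = 287 − 383.3750 = -96.3750
t=7: T_7 = 297.7500; y_7 − T_7 = 202 − 297.7500 = -95.7500
Mean deviation: (-96.3750 + -95.7500) / 2 = -96.06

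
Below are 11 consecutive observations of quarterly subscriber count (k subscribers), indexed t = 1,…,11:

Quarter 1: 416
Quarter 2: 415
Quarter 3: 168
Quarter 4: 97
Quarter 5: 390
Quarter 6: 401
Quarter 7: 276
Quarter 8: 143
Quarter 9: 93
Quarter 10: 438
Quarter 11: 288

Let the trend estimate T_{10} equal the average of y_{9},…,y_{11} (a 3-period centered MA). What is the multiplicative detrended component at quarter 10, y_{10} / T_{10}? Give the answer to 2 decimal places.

Trend T_10 = (93 + 438 + 288) / 3 = 819/3 = 273.0000
Ratio to trend: 438 / 273.0000 = 1.60

1.60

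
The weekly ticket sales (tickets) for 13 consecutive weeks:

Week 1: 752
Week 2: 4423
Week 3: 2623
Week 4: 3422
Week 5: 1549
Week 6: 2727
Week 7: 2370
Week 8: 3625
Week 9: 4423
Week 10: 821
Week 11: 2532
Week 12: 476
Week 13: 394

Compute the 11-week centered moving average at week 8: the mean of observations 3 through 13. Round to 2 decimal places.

Sum of periods 3–13: 2623 + 3422 + 1549 + 2727 + 2370 + 3625 + 4423 + 821 + 2532 + 476 + 394 = 24962
Divide by 11: 24962 / 11 = 2269.27

2269.27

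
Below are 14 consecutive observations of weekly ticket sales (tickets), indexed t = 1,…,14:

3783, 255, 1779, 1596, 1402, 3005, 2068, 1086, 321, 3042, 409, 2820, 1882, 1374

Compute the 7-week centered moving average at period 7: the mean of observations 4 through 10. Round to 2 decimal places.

1788.57

Sum of periods 4–10: 1596 + 1402 + 3005 + 2068 + 1086 + 321 + 3042 = 12520
Divide by 7: 12520 / 7 = 1788.57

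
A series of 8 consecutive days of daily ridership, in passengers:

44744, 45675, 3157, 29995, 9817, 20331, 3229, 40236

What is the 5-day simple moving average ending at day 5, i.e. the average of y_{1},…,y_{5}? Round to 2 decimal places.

26677.60

Sum of periods 1–5: 44744 + 45675 + 3157 + 29995 + 9817 = 133388
Divide by 5: 133388 / 5 = 26677.60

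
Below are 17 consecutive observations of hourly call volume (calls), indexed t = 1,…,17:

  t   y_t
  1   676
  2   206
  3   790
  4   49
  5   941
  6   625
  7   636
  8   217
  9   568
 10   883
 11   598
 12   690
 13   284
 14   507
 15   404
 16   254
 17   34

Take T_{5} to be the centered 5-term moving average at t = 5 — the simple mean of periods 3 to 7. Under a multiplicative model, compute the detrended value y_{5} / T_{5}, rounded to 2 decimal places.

1.55

Trend T_5 = (790 + 49 + 941 + 625 + 636) / 5 = 3041/5 = 608.2000
Ratio to trend: 941 / 608.2000 = 1.55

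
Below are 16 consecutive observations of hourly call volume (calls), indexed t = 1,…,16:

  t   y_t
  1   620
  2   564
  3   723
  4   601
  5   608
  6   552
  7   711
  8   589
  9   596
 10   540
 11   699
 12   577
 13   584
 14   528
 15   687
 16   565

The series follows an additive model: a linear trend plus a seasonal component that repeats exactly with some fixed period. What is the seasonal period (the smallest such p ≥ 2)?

First differences y_{t+1} − y_t: -56, 159, -122, 7, -56, 159, -122, 7, -56, 159, …
The difference pattern repeats every 4 terms and not for any smaller step, so p = 4.

4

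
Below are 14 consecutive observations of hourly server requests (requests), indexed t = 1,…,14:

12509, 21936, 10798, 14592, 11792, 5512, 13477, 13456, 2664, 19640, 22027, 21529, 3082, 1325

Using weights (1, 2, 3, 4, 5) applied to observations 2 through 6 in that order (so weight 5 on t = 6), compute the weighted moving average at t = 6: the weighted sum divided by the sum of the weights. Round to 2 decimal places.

Weighted sum: 1·21936 + 2·10798 + 3·14592 + 4·11792 + 5·5512 = 21936 + 21596 + 43776 + 47168 + 27560 = 162036
Weight total: 1 + 2 + 3 + 4 + 5 = 15
WMA = 162036 / 15 = 10802.40

10802.40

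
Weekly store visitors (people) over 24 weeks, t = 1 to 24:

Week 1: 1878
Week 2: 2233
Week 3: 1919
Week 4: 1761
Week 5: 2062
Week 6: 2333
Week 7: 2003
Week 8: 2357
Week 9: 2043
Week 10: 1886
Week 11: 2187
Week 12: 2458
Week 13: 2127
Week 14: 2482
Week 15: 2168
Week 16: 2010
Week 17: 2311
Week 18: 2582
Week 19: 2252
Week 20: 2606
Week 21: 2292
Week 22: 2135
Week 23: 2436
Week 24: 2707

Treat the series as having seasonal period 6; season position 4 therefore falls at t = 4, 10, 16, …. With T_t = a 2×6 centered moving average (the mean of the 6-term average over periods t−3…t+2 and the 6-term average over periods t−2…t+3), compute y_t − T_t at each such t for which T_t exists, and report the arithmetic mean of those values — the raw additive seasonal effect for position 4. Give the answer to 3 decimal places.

-280.278

Season position 4 occurs at t = 4, 10, 16 (where T_t is defined).
t=4: T_4 = 2041.41667; y_4 − T_4 = 1761 − 2041.41667 = -280.41667
t=10: T_10 = 2166.00000; y_10 − T_10 = 1886 − 2166.00000 = -280.00000
t=16: T_16 = 2290.41667; y_16 − T_16 = 2010 − 2290.41667 = -280.41667
Mean deviation: (-280.41667 + -280.00000 + -280.41667) / 3 = -280.278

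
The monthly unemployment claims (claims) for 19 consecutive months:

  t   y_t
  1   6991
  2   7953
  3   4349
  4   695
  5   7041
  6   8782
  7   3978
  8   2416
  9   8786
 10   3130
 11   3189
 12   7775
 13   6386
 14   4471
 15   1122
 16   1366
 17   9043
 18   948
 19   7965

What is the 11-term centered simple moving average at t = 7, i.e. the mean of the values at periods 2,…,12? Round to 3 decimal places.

Sum of periods 2–12: 7953 + 4349 + 695 + 7041 + 8782 + 3978 + 2416 + 8786 + 3130 + 3189 + 7775 = 58094
Divide by 11: 58094 / 11 = 5281.273

5281.273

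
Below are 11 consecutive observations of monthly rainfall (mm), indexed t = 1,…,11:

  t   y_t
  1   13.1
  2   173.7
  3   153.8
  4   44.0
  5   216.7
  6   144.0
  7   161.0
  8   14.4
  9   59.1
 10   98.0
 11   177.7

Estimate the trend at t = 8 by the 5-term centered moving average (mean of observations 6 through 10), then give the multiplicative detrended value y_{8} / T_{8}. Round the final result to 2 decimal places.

Trend T_8 = (144.0 + 161.0 + 14.4 + 59.1 + 98.0) / 5 = 476.5/5 = 95.3000
Ratio to trend: 14.4 / 95.3000 = 0.15

0.15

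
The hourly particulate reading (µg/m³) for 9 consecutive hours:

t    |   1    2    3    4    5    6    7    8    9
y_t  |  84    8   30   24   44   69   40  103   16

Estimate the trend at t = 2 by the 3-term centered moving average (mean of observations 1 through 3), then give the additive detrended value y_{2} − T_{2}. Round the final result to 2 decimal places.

Trend T_2 = (84 + 8 + 30) / 3 = 122/3 = 40.6667
Detrended value: 8 − 40.6667 = -32.67

-32.67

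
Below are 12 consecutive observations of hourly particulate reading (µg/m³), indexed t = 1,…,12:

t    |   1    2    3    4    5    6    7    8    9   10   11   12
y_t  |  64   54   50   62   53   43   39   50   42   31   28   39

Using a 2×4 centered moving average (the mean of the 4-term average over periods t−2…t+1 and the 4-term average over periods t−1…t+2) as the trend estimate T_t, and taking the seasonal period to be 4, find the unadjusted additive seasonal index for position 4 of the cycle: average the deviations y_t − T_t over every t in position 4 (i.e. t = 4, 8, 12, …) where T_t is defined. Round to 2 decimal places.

Season position 4 occurs at t = 4, 8 (where T_t is defined).
t=4: T_4 = 53.3750; y_4 − T_4 = 62 − 53.3750 = 8.6250
t=8: T_8 = 42.0000; y_8 − T_8 = 50 − 42.0000 = 8.0000
Mean deviation: (8.6250 + 8.0000) / 2 = 8.31

8.31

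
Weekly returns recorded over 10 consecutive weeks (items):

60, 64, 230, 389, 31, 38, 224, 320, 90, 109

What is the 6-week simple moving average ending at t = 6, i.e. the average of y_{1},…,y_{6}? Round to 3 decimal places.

Sum of periods 1–6: 60 + 64 + 230 + 389 + 31 + 38 = 812
Divide by 6: 812 / 6 = 135.333

135.333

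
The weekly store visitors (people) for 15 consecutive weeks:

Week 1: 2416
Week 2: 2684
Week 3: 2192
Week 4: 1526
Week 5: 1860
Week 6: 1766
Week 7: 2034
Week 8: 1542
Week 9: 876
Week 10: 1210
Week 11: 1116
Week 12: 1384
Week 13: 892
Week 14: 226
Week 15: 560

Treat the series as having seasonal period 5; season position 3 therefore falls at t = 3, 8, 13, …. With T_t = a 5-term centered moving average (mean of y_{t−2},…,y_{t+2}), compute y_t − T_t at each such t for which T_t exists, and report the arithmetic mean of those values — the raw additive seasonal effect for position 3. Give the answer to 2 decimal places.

Season position 3 occurs at t = 3, 8, 13 (where T_t is defined).
t=3: T_3 = 2135.6000; y_3 − T_3 = 2192 − 2135.6000 = 56.4000
t=8: T_8 = 1485.6000; y_8 − T_8 = 1542 − 1485.6000 = 56.4000
t=13: T_13 = 835.6000; y_13 − T_13 = 892 − 835.6000 = 56.4000
Mean deviation: (56.4000 + 56.4000 + 56.4000) / 3 = 56.40

56.40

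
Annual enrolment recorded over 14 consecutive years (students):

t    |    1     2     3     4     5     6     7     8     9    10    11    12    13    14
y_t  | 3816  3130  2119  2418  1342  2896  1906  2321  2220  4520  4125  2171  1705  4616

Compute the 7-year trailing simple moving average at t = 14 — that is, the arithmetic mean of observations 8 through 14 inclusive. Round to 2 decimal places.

3096.86

Sum of periods 8–14: 2321 + 2220 + 4520 + 4125 + 2171 + 1705 + 4616 = 21678
Divide by 7: 21678 / 7 = 3096.86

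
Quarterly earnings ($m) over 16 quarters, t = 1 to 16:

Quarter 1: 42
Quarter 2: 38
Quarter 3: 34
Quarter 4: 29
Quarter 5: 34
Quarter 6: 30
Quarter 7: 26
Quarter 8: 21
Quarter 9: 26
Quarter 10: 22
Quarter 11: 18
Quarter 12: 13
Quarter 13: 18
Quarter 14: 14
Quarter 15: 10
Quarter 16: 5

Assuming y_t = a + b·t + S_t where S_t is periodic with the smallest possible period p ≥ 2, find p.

4

First differences y_{t+1} − y_t: -4, -4, -5, 5, -4, -4, -5, 5, -4, -4, …
The difference pattern repeats every 4 terms and not for any smaller step, so p = 4.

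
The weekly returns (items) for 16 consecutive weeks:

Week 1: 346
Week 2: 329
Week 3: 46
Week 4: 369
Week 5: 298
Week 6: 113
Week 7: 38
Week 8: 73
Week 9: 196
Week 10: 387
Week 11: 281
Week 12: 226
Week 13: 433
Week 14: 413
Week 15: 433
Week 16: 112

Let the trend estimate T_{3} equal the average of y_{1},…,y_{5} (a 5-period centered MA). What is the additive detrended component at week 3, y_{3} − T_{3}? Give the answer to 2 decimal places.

Trend T_3 = (346 + 329 + 46 + 369 + 298) / 5 = 1388/5 = 277.6000
Detrended value: 46 − 277.6000 = -231.60

-231.60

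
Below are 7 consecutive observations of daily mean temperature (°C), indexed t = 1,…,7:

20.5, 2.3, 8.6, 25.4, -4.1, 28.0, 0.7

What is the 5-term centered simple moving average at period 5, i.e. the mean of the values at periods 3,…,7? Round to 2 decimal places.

11.72

Sum of periods 3–7: 8.6 + 25.4 + (-4.1) + 28.0 + 0.7 = 58.6
Divide by 5: 58.6 / 5 = 11.72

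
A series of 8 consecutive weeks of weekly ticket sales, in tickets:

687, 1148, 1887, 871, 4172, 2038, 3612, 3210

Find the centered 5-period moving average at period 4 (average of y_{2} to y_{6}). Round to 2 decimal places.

2023.20

Sum of periods 2–6: 1148 + 1887 + 871 + 4172 + 2038 = 10116
Divide by 5: 10116 / 5 = 2023.20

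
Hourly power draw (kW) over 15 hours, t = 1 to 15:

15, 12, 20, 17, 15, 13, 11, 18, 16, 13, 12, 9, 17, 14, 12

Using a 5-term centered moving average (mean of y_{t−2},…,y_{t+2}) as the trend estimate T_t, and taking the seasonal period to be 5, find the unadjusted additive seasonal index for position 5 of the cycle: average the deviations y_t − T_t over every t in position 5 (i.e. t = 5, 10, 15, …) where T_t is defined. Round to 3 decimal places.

Season position 5 occurs at t = 5, 10 (where T_t is defined).
t=5: T_5 = 15.20000; y_5 − T_5 = 15 − 15.20000 = -0.20000
t=10: T_10 = 13.60000; y_10 − T_10 = 13 − 13.60000 = -0.60000
Mean deviation: (-0.20000 + -0.60000) / 2 = -0.400

-0.400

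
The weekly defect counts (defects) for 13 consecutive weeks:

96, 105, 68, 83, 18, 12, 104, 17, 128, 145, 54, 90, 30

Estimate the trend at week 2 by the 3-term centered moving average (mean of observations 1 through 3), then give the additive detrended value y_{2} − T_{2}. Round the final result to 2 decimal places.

15.33

Trend T_2 = (96 + 105 + 68) / 3 = 269/3 = 89.6667
Detrended value: 105 − 89.6667 = 15.33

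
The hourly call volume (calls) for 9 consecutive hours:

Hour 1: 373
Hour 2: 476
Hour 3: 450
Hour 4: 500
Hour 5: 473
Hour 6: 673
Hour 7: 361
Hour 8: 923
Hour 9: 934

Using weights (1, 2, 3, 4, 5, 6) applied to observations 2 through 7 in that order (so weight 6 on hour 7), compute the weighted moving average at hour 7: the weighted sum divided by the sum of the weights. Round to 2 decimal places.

490.43

Weighted sum: 1·476 + 2·450 + 3·500 + 4·473 + 5·673 + 6·361 = 476 + 900 + 1500 + 1892 + 3365 + 2166 = 10299
Weight total: 1 + 2 + 3 + 4 + 5 + 6 = 21
WMA = 10299 / 21 = 490.43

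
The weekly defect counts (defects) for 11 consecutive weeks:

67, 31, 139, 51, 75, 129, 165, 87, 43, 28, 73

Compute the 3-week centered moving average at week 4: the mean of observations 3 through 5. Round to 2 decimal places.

88.33

Sum of periods 3–5: 139 + 51 + 75 = 265
Divide by 3: 265 / 3 = 88.33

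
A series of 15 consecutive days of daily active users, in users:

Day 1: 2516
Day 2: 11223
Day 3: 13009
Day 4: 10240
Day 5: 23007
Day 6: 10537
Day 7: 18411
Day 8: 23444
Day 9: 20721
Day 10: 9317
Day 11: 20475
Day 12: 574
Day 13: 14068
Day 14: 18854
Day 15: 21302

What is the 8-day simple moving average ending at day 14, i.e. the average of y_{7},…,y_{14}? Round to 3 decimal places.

15733.000

Sum of periods 7–14: 18411 + 23444 + 20721 + 9317 + 20475 + 574 + 14068 + 18854 = 125864
Divide by 8: 125864 / 8 = 15733.000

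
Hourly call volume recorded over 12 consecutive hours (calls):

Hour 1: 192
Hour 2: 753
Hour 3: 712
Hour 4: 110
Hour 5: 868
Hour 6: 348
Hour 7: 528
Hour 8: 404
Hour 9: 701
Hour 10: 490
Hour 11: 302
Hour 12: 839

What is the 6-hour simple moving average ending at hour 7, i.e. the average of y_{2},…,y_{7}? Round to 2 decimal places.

Sum of periods 2–7: 753 + 712 + 110 + 868 + 348 + 528 = 3319
Divide by 6: 3319 / 6 = 553.17

553.17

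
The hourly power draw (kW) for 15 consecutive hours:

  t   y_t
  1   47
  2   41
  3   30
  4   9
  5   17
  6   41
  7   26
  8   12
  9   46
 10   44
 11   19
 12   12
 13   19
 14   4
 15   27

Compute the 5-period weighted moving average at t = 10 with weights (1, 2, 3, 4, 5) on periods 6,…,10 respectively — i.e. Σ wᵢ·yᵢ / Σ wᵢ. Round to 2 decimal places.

Weighted sum: 1·41 + 2·26 + 3·12 + 4·46 + 5·44 = 41 + 52 + 36 + 184 + 220 = 533
Weight total: 1 + 2 + 3 + 4 + 5 = 15
WMA = 533 / 15 = 35.53

35.53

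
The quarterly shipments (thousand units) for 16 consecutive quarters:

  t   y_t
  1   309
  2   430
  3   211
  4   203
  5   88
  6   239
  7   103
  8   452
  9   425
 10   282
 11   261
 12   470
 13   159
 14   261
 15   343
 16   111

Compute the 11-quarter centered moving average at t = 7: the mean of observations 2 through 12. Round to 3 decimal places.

287.636

Sum of periods 2–12: 430 + 211 + 203 + 88 + 239 + 103 + 452 + 425 + 282 + 261 + 470 = 3164
Divide by 11: 3164 / 11 = 287.636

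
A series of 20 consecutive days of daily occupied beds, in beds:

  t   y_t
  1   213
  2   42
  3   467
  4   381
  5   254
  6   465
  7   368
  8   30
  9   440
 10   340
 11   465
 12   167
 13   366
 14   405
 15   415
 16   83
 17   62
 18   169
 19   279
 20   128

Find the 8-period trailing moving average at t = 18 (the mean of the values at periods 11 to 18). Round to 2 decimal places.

266.50

Sum of periods 11–18: 465 + 167 + 366 + 405 + 415 + 83 + 62 + 169 = 2132
Divide by 8: 2132 / 8 = 266.50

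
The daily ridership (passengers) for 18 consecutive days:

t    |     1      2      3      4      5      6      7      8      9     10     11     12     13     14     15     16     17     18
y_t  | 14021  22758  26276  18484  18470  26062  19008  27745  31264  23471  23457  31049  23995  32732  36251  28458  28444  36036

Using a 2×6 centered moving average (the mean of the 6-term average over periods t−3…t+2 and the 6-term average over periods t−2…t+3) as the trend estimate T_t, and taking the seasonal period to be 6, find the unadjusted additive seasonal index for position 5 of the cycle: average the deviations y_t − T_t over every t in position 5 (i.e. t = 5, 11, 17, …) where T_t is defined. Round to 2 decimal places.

-3788.67

Season position 5 occurs at t = 5, 11 (where T_t is defined).
t=5: T_5 = 22258.5833; y_5 − T_5 = 18470 − 22258.5833 = -3788.5833
t=11: T_11 = 27245.7500; y_11 − T_11 = 23457 − 27245.7500 = -3788.7500
Mean deviation: (-3788.5833 + -3788.7500) / 2 = -3788.67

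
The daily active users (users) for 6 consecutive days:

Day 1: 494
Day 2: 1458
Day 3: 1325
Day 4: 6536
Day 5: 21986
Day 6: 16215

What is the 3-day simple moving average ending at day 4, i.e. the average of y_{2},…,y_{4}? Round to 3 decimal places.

3106.333

Sum of periods 2–4: 1458 + 1325 + 6536 = 9319
Divide by 3: 9319 / 3 = 3106.333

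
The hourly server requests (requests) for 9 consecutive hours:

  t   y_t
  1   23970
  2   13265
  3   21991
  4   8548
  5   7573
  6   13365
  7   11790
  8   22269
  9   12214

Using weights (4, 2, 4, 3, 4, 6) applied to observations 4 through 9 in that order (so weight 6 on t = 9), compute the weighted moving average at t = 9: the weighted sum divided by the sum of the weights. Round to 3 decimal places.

13066.435

Weighted sum: 4·8548 + 2·7573 + 4·13365 + 3·11790 + 4·22269 + 6·12214 = 34192 + 15146 + 53460 + 35370 + 89076 + 73284 = 300528
Weight total: 4 + 2 + 4 + 3 + 4 + 6 = 23
WMA = 300528 / 23 = 13066.435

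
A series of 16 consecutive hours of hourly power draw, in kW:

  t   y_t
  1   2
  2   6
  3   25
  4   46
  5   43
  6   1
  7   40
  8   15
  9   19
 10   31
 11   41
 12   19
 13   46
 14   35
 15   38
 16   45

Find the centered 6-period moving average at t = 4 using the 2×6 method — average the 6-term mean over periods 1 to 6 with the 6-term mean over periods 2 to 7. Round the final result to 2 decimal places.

23.67

Sum over 1–6: 2 + 6 + 25 + 46 + 43 + 1 = 123
Sum over 2–7: 6 + 25 + 46 + 43 + 1 + 40 = 161
CMA at t=4 = (123 + 161) / (2·6) = 284 / 12 = 23.67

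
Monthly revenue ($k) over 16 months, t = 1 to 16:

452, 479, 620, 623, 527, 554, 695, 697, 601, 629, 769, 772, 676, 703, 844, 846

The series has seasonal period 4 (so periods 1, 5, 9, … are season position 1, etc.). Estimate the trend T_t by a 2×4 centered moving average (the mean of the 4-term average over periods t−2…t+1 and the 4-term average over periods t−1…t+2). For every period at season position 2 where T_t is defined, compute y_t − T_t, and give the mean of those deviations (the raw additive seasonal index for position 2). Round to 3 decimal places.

-54.792

Season position 2 occurs at t = 6, 10, 14 (where T_t is defined).
t=6: T_6 = 609.00000; y_6 − T_6 = 554 − 609.00000 = -55.00000
t=10: T_10 = 683.37500; y_10 − T_10 = 629 − 683.37500 = -54.37500
t=14: T_14 = 758.00000; y_14 − T_14 = 703 − 758.00000 = -55.00000
Mean deviation: (-55.00000 + -54.37500 + -55.00000) / 3 = -54.792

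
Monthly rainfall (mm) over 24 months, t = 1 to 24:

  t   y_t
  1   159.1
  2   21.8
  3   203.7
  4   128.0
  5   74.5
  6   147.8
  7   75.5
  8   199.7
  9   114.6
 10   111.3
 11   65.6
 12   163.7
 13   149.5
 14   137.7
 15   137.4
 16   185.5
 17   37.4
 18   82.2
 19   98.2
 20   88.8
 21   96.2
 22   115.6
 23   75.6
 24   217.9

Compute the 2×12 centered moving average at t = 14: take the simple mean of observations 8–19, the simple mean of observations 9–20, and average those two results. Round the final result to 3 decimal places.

118.946

Sum over 8–19: 199.7 + 114.6 + 111.3 + 65.6 + 163.7 + 149.5 + 137.7 + 137.4 + 185.5 + 37.4 + 82.2 + 98.2 = 1482.8
Sum over 9–20: 114.6 + 111.3 + 65.6 + 163.7 + 149.5 + 137.7 + 137.4 + 185.5 + 37.4 + 82.2 + 98.2 + 88.8 = 1371.9
CMA at t=14 = (1482.8 + 1371.9) / (2·12) = 2854.7 / 24 = 118.946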